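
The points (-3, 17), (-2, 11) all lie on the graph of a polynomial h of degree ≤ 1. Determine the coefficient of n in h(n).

Write h(n) = an + b. Substituting each data point gives a linear system:
  -3a + b = 17
  -2a + b = 11
Solving the system yields a = -6, b = -1.
So h(n) = -6n - 1.
The leading coefficient is -6.

-6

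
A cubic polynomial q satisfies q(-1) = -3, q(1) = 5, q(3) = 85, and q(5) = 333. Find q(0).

Using the Lagrange interpolation formula with nodes -1, 1, 3, 5:
  L_0(n) = (n - 1)(n - 3)(n - 5) / -48
  L_1(n) = (n + 1)(n - 3)(n - 5) / 16
  L_2(n) = (n + 1)(n - 1)(n - 5) / -16
  L_3(n) = (n + 1)(n - 1)(n - 3) / 48
Then q(n) = -3·L_0(n) + 5·L_1(n) + 85·L_2(n) + 333·L_3(n).
Expanding and collecting terms gives q(n) = 2n³ + 3n² + 2n - 2.
Evaluating at n = 0: q(0) = -2.

-2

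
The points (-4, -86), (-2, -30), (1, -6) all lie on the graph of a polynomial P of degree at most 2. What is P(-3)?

-54

Write P(s) = as^2 + bs + c. Substituting each data point gives a linear system:
  16a - 4b + c = -86
  4a - 2b + c = -30
  a + b + c = -6
Solving the system yields a = -4, b = 4, c = -6.
So P(s) = -4s^2 + 4s - 6.
Then P(-3) = -54.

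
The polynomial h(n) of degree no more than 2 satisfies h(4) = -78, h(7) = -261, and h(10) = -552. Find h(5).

Write h(n) = an^2 + bn + c. Substituting each data point gives a linear system:
  16a + 4b + c = -78
  49a + 7b + c = -261
  100a + 10b + c = -552
Solving the system yields a = -6, b = 5, c = -2.
So h(n) = -6n² + 5n - 2.
Then h(5) = -127.

-127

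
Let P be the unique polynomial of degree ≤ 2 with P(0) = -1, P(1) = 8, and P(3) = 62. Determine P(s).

Write P(s) = as^2 + bs + c. Substituting each data point gives a linear system:
  c = -1
  a + b + c = 8
  9a + 3b + c = 62
Solving the system yields a = 6, b = 3, c = -1.
So P(s) = 6s^2 + 3s - 1.
Check: P(1) = 8. ✓

P(s) = 6s^2 + 3s - 1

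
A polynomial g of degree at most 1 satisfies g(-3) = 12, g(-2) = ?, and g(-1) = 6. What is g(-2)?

9

On equispaced nodes a degree-1 polynomial has vanishing second forward difference, so
  g(-3) - 2·g(-2) + g(-1) = 0.
Substituting the known values and solving for g(-2):
  -2·g(-2) = -18
  g(-2) = 9.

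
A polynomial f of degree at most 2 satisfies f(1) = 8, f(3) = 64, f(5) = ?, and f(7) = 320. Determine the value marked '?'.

On equispaced nodes a degree-2 polynomial has vanishing third forward difference, so
  - f(1) + 3·f(3) - 3·f(5) + f(7) = 0.
Substituting the known values and solving for f(5):
  -3·f(5) = -504
  f(5) = 168.

168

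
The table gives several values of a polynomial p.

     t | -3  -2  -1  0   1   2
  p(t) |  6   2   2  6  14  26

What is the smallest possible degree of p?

Forward differences of the values at t = -3, -2, -1, 0, 1, 2:
  p  : 6  2  2  6  14  26
  Δ  : -4  0  4  8  12
  Δ^2: 4  4  4  4
  Δ^3: 0  0  0
  Δ^4: 0  0
  Δ^5: 0
The second differences are constant (4) and nonzero, while all higher differences vanish, so the minimal degree is 2.

2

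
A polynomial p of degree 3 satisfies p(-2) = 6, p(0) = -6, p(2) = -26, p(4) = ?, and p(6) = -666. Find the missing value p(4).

On equispaced nodes a degree-3 polynomial has vanishing fourth forward difference, so
  p(-2) - 4·p(0) + 6·p(2) - 4·p(4) + p(6) = 0.
Substituting the known values and solving for p(4):
  -4·p(4) = 792
  p(4) = -198.

-198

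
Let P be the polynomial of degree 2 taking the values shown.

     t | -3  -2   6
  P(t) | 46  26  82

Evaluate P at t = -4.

Write P(t) = at^2 + bt + c. Substituting each data point gives a linear system:
  9a - 3b + c = 46
  4a - 2b + c = 26
  36a + 6b + c = 82
Solving the system yields a = 3, b = -5, c = 4.
So P(t) = 3t^2 - 5t + 4.
Then P(-4) = 72.

72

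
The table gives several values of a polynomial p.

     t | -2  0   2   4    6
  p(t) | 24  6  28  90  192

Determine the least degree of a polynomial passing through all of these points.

Forward differences of the values at t = -2, 0, 2, 4, 6:
  p  : 24  6  28  90  192
  Δ  : -18  22  62  102
  Δ^2: 40  40  40
  Δ^3: 0  0
  Δ^4: 0
The second differences are constant (40) and nonzero, while all higher differences vanish, so the minimal degree is 2.

2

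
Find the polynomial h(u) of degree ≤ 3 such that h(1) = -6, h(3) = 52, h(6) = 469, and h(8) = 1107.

Write h(u) = au^3 + bu^2 + cu + d. Substituting each data point gives a linear system:
  a + b + c + d = -6
  27a + 9b + 3c + d = 52
  216a + 36b + 6c + d = 469
  512a + 64b + 8c + d = 1107
Solving the system yields a = 2, b = 2, c = -5, d = -5.
So h(u) = 2u³ + 2u² - 5u - 5.
Check: h(3) = 52. ✓

h(u) = 2u^3 + 2u^2 - 5u - 5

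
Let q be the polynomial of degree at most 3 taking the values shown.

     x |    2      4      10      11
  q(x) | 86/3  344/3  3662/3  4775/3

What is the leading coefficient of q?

1

Write q(x) = ax^3 + bx^2 + cx + d. Substituting each data point gives a linear system:
  8a + 4b + 2c + d = 86/3
  64a + 16b + 4c + d = 344/3
  1000a + 100b + 10c + d = 3662/3
  1331a + 121b + 11c + d = 4775/3
Solving the system yields a = 1, b = 5/3, c = 5, d = 4.
So q(x) = x^3 + (5/3)x^2 + 5x + 4.
The leading coefficient is 1.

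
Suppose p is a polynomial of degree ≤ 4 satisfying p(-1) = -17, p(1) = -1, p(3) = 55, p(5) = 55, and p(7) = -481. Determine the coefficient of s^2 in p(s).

Write p(s) = as^4 + bs^3 + cs^2 + ds + e. Substituting each data point gives a linear system:
  a - b + c - d + e = -17
  a + b + c + d + e = -1
  81a + 27b + 9c + 3d + e = 55
  625a + 125b + 25c + 5d + e = 55
  2401a + 343b + 49c + 7d + e = -481
Solving the system yields a = -1, b = 6, c = -3, d = 2, e = -5.
So p(s) = -s^4 + 6s^3 - 3s^2 + 2s - 5.
The coefficient of s^2 is -3.

-3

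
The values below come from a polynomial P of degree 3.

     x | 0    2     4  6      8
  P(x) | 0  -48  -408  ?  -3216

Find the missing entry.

On equispaced nodes a degree-3 polynomial has vanishing fourth forward difference, so
  P(0) - 4·P(2) + 6·P(4) - 4·P(6) + P(8) = 0.
Substituting the known values and solving for P(6):
  -4·P(6) = 5472
  P(6) = -1368.

-1368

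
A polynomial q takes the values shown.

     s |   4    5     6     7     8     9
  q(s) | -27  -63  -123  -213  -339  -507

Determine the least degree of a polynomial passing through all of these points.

3

Forward differences of the values at s = 4, 5, 6, 7, 8, 9:
  q  : -27  -63  -123  -213  -339  -507
  Δ  : -36  -60  -90  -126  -168
  Δ^2: -24  -30  -36  -42
  Δ^3: -6  -6  -6
  Δ^4: 0  0
  Δ^5: 0
The third differences are constant (-6) and nonzero, while all higher differences vanish, so the minimal degree is 3.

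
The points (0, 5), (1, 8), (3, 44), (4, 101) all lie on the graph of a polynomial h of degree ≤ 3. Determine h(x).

h(x) = 2x^3 - 3x^2 + 4x + 5

Write h(x) = ax^3 + bx^2 + cx + d. Substituting each data point gives a linear system:
  d = 5
  a + b + c + d = 8
  27a + 9b + 3c + d = 44
  64a + 16b + 4c + d = 101
Solving the system yields a = 2, b = -3, c = 4, d = 5.
So h(x) = 2x^3 - 3x^2 + 4x + 5.
Check: h(4) = 101. ✓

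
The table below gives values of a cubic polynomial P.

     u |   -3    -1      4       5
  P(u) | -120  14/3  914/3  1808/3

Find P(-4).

Write P(u) = au^3 + bu^2 + cu + d. Substituting each data point gives a linear system:
  -27a + 9b - 3c + d = -120
  -a + b - c + d = 14/3
  64a + 16b + 4c + d = 914/3
  125a + 25b + 5c + d = 1808/3
Solving the system yields a = 5, b = -1/3, c = -4, d = 6.
So P(u) = 5u^3 - (1/3)u^2 - 4u + 6.
Then P(-4) = -910/3.

-910/3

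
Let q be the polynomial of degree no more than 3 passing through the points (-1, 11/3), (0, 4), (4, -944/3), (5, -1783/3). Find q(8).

-6892/3

Write q(u) = au^3 + bu^2 + cu + d. Substituting each data point gives a linear system:
  -a + b - c + d = 11/3
  d = 4
  64a + 16b + 4c + d = -944/3
  125a + 25b + 5c + d = -1783/3
Solving the system yields a = -4, b = -4, c = 1/3, d = 4.
So q(u) = -4u³ - 4u² + (1/3)u + 4.
Then q(8) = -6892/3.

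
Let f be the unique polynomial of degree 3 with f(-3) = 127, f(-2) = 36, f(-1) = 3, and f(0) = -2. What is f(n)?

Using the Lagrange interpolation formula with nodes -3, -2, -1, 0:
  L_0(n) = (n + 2)(n + 1)n / -6
  L_1(n) = (n + 3)(n + 1)n / 2
  L_2(n) = (n + 3)(n + 2)n / -2
  L_3(n) = (n + 3)(n + 2)(n + 1) / 6
Then f(n) = 127·L_0(n) + 36·L_1(n) + 3·L_2(n) - 2·L_3(n).
Expanding and collecting terms gives f(n) = -5n^3 - n^2 - n - 2.
Check: f(-1) = 3. ✓

f(n) = -5n^3 - n^2 - n - 2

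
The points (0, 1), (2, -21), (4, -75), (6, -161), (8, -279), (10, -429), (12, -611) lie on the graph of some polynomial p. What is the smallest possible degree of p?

Forward differences of the values at n = 0, 2, 4, 6, 8, 10, 12:
  p  : 1  -21  -75  -161  -279  -429  -611
  Δ  : -22  -54  -86  -118  -150  -182
  Δ^2: -32  -32  -32  -32  -32
  Δ^3: 0  0  0  0
  Δ^4: 0  0  0
  Δ^5: 0  0
  Δ^6: 0
The second differences are constant (-32) and nonzero, while all higher differences vanish, so the minimal degree is 2.

2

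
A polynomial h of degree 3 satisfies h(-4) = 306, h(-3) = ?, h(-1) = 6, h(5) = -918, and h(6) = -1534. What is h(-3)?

The 4 known points determine the degree-3 polynomial uniquely.
Write h(s) = as^3 + bs^2 + cs + d. Substituting each data point gives a linear system:
  -64a + 16b - 4c + d = 306
  -a + b - c + d = 6
  125a + 25b + 5c + d = -918
  216a + 36b + 6c + d = -1534
Solving the system yields a = -6, b = -6, c = -4, d = 2.
So h(s) = -6s^3 - 6s^2 - 4s + 2.
Then h(-3) = 122.

122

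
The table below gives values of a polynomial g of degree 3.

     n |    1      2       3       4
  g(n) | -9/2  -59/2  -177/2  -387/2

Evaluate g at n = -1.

Using the Lagrange interpolation formula with nodes 1, 2, 3, 4:
  L_0(n) = (n - 2)(n - 3)(n - 4) / -6
  L_1(n) = (n - 1)(n - 3)(n - 4) / 2
  L_2(n) = (n - 1)(n - 2)(n - 4) / -2
  L_3(n) = (n - 1)(n - 2)(n - 3) / 6
Then g(n) = -9/2·L_0(n) - 59/2·L_1(n) - 177/2·L_2(n) - 387/2·L_3(n).
Expanding and collecting terms gives g(n) = -2n^3 - 5n^2 + 4n - 3/2.
Evaluating at n = -1: g(-1) = -17/2.

-17/2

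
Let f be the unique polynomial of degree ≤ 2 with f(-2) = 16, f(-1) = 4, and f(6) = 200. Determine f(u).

f(u) = 5u^2 + 3u + 2

Write f(u) = au^2 + bu + c. Substituting each data point gives a linear system:
  4a - 2b + c = 16
  a - b + c = 4
  36a + 6b + c = 200
Solving the system yields a = 5, b = 3, c = 2.
So f(u) = 5u^2 + 3u + 2.
Check: f(6) = 200. ✓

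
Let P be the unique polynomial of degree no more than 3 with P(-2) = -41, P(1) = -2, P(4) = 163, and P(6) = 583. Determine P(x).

P(x) = 3x^3 - 2x^2 + 2x - 5

Write P(x) = ax^3 + bx^2 + cx + d. Substituting each data point gives a linear system:
  -8a + 4b - 2c + d = -41
  a + b + c + d = -2
  64a + 16b + 4c + d = 163
  216a + 36b + 6c + d = 583
Solving the system yields a = 3, b = -2, c = 2, d = -5.
So P(x) = 3x³ - 2x² + 2x - 5.
Check: P(6) = 583. ✓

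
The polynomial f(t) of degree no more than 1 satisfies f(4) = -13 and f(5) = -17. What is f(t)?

Using the Lagrange interpolation formula with nodes 4, 5:
  L_0(t) = (t - 5) / -1
  L_1(t) = (t - 4) / 1
Then f(t) = -13·L_0(t) - 17·L_1(t).
Expanding and collecting terms gives f(t) = -4t + 3.
Check: f(5) = -17. ✓

f(t) = -4t + 3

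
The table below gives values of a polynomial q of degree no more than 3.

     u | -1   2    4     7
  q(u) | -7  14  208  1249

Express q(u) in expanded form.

q(u) = 4u^3 - 2u^2 - 3u - 4

Using the Lagrange interpolation formula with nodes -1, 2, 4, 7:
  L_0(u) = (u - 2)(u - 4)(u - 7) / -120
  L_1(u) = (u + 1)(u - 4)(u - 7) / 30
  L_2(u) = (u + 1)(u - 2)(u - 7) / -30
  L_3(u) = (u + 1)(u - 2)(u - 4) / 120
Then q(u) = -7·L_0(u) + 14·L_1(u) + 208·L_2(u) + 1249·L_3(u).
Expanding and collecting terms gives q(u) = 4u^3 - 2u^2 - 3u - 4.
Check: q(2) = 14. ✓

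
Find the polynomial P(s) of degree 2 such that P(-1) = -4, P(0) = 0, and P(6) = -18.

Using the Lagrange interpolation formula with nodes -1, 0, 6:
  L_0(s) = s(s - 6) / 7
  L_1(s) = (s + 1)(s - 6) / -6
  L_2(s) = (s + 1)s / 42
Then P(s) = -4·L_0(s) + 0·L_1(s) - 18·L_2(s).
Expanding and collecting terms gives P(s) = -s^2 + 3s.
Check: P(6) = -18. ✓

P(s) = -s^2 + 3s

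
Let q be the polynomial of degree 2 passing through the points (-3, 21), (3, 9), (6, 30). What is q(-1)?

9

Write q(x) = ax^2 + bx + c. Substituting each data point gives a linear system:
  9a - 3b + c = 21
  9a + 3b + c = 9
  36a + 6b + c = 30
Solving the system yields a = 1, b = -2, c = 6.
So q(x) = x^2 - 2x + 6.
Then q(-1) = 9.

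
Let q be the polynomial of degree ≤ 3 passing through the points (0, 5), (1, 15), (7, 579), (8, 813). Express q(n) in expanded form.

q(n) = n^3 + 4n^2 + 5n + 5

Using the Lagrange interpolation formula with nodes 0, 1, 7, 8:
  L_0(n) = (n - 1)(n - 7)(n - 8) / -56
  L_1(n) = n(n - 7)(n - 8) / 42
  L_2(n) = n(n - 1)(n - 8) / -42
  L_3(n) = n(n - 1)(n - 7) / 56
Then q(n) = 5·L_0(n) + 15·L_1(n) + 579·L_2(n) + 813·L_3(n).
Expanding and collecting terms gives q(n) = n^3 + 4n^2 + 5n + 5.
Check: q(8) = 813. ✓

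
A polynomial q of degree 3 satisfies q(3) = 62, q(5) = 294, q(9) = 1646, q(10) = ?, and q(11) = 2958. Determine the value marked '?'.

The 4 known points determine the degree-3 polynomial uniquely.
Write q(s) = as^3 + bs^2 + cs + d. Substituting each data point gives a linear system:
  27a + 9b + 3c + d = 62
  125a + 25b + 5c + d = 294
  729a + 81b + 9c + d = 1646
  1331a + 121b + 11c + d = 2958
Solving the system yields a = 2, b = 3, c = -6, d = -1.
So q(s) = 2s^3 + 3s^2 - 6s - 1.
Then q(10) = 2239.

2239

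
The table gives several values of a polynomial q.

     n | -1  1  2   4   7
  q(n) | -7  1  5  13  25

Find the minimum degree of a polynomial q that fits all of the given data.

1

Divided differences on the nodes -1, 1, 2, 4, 7:
  order 0: -7  1  5  13  25
  order 1: 4  4  4  4
  order 2: 0  0  0
  order 3: 0  0
  order 4: 0
The order-1 divided differences are all 4 (nonzero) and every higher order vanishes, so the data lies on a polynomial of degree exactly 1.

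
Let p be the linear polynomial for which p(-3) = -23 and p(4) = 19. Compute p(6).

31

Using the Lagrange interpolation formula with nodes -3, 4:
  L_0(x) = (x - 4) / -7
  L_1(x) = (x + 3) / 7
Then p(x) = -23·L_0(x) + 19·L_1(x).
Expanding and collecting terms gives p(x) = 6x - 5.
Evaluating at x = 6: p(6) = 31.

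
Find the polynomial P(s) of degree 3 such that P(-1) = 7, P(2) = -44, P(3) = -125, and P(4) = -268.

Write P(s) = as^3 + bs^2 + cs + d. Substituting each data point gives a linear system:
  -a + b - c + d = 7
  8a + 4b + 2c + d = -44
  27a + 9b + 3c + d = -125
  64a + 16b + 4c + d = -268
Solving the system yields a = -3, b = -4, c = -4, d = 4.
So P(s) = -3s^3 - 4s^2 - 4s + 4.
Check: P(2) = -44. ✓

P(s) = -3s^3 - 4s^2 - 4s + 4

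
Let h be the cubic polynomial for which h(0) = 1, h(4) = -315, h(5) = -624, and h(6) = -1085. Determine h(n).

Using the Lagrange interpolation formula with nodes 0, 4, 5, 6:
  L_0(n) = (n - 4)(n - 5)(n - 6) / -120
  L_1(n) = n(n - 5)(n - 6) / 8
  L_2(n) = n(n - 4)(n - 6) / -5
  L_3(n) = n(n - 4)(n - 5) / 12
Then h(n) = 1·L_0(n) - 315·L_1(n) - 624·L_2(n) - 1085·L_3(n).
Expanding and collecting terms gives h(n) = -5n³ - n² + 5n + 1.
Check: h(4) = -315. ✓

h(n) = -5n^3 - n^2 + 5n + 1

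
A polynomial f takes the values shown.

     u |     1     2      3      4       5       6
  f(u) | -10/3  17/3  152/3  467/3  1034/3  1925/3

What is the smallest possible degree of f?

3

Forward differences of the values at u = 1, 2, 3, 4, 5, 6:
  f  : -10/3  17/3  152/3  467/3  1034/3  1925/3
  Δ  : 9  45  105  189  297
  Δ^2: 36  60  84  108
  Δ^3: 24  24  24
  Δ^4: 0  0
  Δ^5: 0
The third differences are constant (24) and nonzero, while all higher differences vanish, so the minimal degree is 3.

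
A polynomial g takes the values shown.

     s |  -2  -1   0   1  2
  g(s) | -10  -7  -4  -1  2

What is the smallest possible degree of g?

Forward differences of the values at s = -2, -1, 0, 1, 2:
  g  : -10  -7  -4  -1  2
  Δ  : 3  3  3  3
  Δ^2: 0  0  0
  Δ^3: 0  0
  Δ^4: 0
The first differences are constant (3) and nonzero, while all higher differences vanish, so the minimal degree is 1.

1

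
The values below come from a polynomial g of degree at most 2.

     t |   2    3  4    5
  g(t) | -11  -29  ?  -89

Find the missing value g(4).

On equispaced nodes a degree-2 polynomial has vanishing third forward difference, so
  - g(2) + 3·g(3) - 3·g(4) + g(5) = 0.
Substituting the known values and solving for g(4):
  -3·g(4) = 165
  g(4) = -55.

-55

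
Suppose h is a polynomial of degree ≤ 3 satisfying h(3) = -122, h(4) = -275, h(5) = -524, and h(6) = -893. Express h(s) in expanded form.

Using the Lagrange interpolation formula with nodes 3, 4, 5, 6:
  L_0(s) = (s - 4)(s - 5)(s - 6) / -6
  L_1(s) = (s - 3)(s - 5)(s - 6) / 2
  L_2(s) = (s - 3)(s - 4)(s - 6) / -2
  L_3(s) = (s - 3)(s - 4)(s - 5) / 6
Then h(s) = -122·L_0(s) - 275·L_1(s) - 524·L_2(s) - 893·L_3(s).
Expanding and collecting terms gives h(s) = -4s^3 - 5s + 1.
Check: h(5) = -524. ✓

h(s) = -4s^3 - 5s + 1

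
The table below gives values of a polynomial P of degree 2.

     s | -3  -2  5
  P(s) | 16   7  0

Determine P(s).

Write P(s) = as^2 + bs + c. Substituting each data point gives a linear system:
  9a - 3b + c = 16
  4a - 2b + c = 7
  25a + 5b + c = 0
Solving the system yields a = 1, b = -4, c = -5.
So P(s) = s^2 - 4s - 5.
Check: P(-3) = 16. ✓

P(s) = s^2 - 4s - 5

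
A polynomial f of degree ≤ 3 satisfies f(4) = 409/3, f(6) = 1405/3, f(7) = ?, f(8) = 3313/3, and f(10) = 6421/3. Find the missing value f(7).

2227/3

The 4 known points determine the degree-3 polynomial uniquely.
Write f(u) = au^3 + bu^2 + cu + d. Substituting each data point gives a linear system:
  64a + 16b + 4c + d = 409/3
  216a + 36b + 6c + d = 1405/3
  512a + 64b + 8c + d = 3313/3
  1000a + 100b + 10c + d = 6421/3
Solving the system yields a = 2, b = 2, c = -6, d = 1/3.
So f(u) = 2u³ + 2u² - 6u + 1/3.
Then f(7) = 2227/3.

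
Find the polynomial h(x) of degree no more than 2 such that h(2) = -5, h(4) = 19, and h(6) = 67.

h(x) = 3x^2 - 6x - 5

Using the Lagrange interpolation formula with nodes 2, 4, 6:
  L_0(x) = (x - 4)(x - 6) / 8
  L_1(x) = (x - 2)(x - 6) / -4
  L_2(x) = (x - 2)(x - 4) / 8
Then h(x) = -5·L_0(x) + 19·L_1(x) + 67·L_2(x).
Expanding and collecting terms gives h(x) = 3x^2 - 6x - 5.
Check: h(2) = -5. ✓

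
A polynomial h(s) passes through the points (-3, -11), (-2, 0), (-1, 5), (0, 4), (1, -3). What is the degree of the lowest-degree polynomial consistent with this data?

2

Forward differences of the values at s = -3, -2, -1, 0, 1:
  h  : -11  0  5  4  -3
  Δ  : 11  5  -1  -7
  Δ^2: -6  -6  -6
  Δ^3: 0  0
  Δ^4: 0
The second differences are constant (-6) and nonzero, while all higher differences vanish, so the minimal degree is 2.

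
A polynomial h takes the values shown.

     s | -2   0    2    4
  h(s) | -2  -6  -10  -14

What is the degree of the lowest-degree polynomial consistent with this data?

Forward differences of the values at s = -2, 0, 2, 4:
  h  : -2  -6  -10  -14
  Δ  : -4  -4  -4
  Δ^2: 0  0
  Δ^3: 0
The first differences are constant (-4) and nonzero, while all higher differences vanish, so the minimal degree is 1.

1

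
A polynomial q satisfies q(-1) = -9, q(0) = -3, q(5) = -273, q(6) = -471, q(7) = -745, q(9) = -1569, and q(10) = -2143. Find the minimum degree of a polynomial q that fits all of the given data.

Divided differences on the nodes -1, 0, 5, 6, 7, 9, 10:
  order 0: -9  -3  -273  -471  -745  -1569  -2143
  order 1: 6  -54  -198  -274  -412  -574
  order 2: -10  -24  -38  -46  -54
  order 3: -2  -2  -2  -2
  order 4: 0  0  0
  order 5: 0  0
  order 6: 0
The order-3 divided differences are all -2 (nonzero) and every higher order vanishes, so the data lies on a polynomial of degree exactly 3.

3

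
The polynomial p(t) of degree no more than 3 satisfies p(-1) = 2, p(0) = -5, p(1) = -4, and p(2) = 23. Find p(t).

Using the Lagrange interpolation formula with nodes -1, 0, 1, 2:
  L_0(t) = t(t - 1)(t - 2) / -6
  L_1(t) = (t + 1)(t - 1)(t - 2) / 2
  L_2(t) = (t + 1)t(t - 2) / -2
  L_3(t) = (t + 1)t(t - 1) / 6
Then p(t) = 2·L_0(t) - 5·L_1(t) - 4·L_2(t) + 23·L_3(t).
Expanding and collecting terms gives p(t) = 3t^3 + 4t^2 - 6t - 5.
Check: p(0) = -5. ✓

p(t) = 3t^3 + 4t^2 - 6t - 5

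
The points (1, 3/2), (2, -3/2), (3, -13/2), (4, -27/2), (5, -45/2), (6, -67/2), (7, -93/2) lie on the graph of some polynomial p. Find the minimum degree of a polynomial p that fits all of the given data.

2

Forward differences of the values at u = 1, 2, 3, 4, 5, 6, 7:
  p  : 3/2  -3/2  -13/2  -27/2  -45/2  -67/2  -93/2
  Δ  : -3  -5  -7  -9  -11  -13
  Δ^2: -2  -2  -2  -2  -2
  Δ^3: 0  0  0  0
  Δ^4: 0  0  0
  Δ^5: 0  0
  Δ^6: 0
The second differences are constant (-2) and nonzero, while all higher differences vanish, so the minimal degree is 2.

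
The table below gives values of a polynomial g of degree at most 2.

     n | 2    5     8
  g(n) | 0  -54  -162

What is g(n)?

g(n) = -3n^2 + 3n + 6

Using the Lagrange interpolation formula with nodes 2, 5, 8:
  L_0(n) = (n - 5)(n - 8) / 18
  L_1(n) = (n - 2)(n - 8) / -9
  L_2(n) = (n - 2)(n - 5) / 18
Then g(n) = 0·L_0(n) - 54·L_1(n) - 162·L_2(n).
Expanding and collecting terms gives g(n) = -3n^2 + 3n + 6.
Check: g(2) = 0. ✓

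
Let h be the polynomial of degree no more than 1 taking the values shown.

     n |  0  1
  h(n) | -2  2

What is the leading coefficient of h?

Write h(n) = an + b. Substituting each data point gives a linear system:
  b = -2
  a + b = 2
Solving the system yields a = 4, b = -2.
So h(n) = 4n - 2.
The leading coefficient is 4.

4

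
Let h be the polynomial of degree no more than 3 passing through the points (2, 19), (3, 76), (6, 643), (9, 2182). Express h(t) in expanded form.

Write h(t) = at^3 + bt^2 + ct + d. Substituting each data point gives a linear system:
  8a + 4b + 2c + d = 19
  27a + 9b + 3c + d = 76
  216a + 36b + 6c + d = 643
  729a + 81b + 9c + d = 2182
Solving the system yields a = 3, b = 0, c = 0, d = -5.
So h(t) = 3t^3 - 5.
Check: h(9) = 2182. ✓

h(t) = 3t^3 - 5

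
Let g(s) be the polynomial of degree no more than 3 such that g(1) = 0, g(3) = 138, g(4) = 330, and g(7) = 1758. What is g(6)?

Using the Lagrange interpolation formula with nodes 1, 3, 4, 7:
  L_0(s) = (s - 3)(s - 4)(s - 7) / -36
  L_1(s) = (s - 1)(s - 4)(s - 7) / 8
  L_2(s) = (s - 1)(s - 3)(s - 7) / -9
  L_3(s) = (s - 1)(s - 3)(s - 4) / 72
Then g(s) = 0·L_0(s) + 138·L_1(s) + 330·L_2(s) + 1758·L_3(s).
Expanding and collecting terms gives g(s) = 5s^3 + s^2 - 6.
Evaluating at s = 6: g(6) = 1110.

1110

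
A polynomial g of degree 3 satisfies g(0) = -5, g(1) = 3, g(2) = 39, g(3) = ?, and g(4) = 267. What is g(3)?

On equispaced nodes a degree-3 polynomial has vanishing fourth forward difference, so
  g(0) - 4·g(1) + 6·g(2) - 4·g(3) + g(4) = 0.
Substituting the known values and solving for g(3):
  -4·g(3) = -484
  g(3) = 121.

121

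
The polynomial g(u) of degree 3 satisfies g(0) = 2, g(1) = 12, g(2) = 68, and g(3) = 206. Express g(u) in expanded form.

g(u) = 6u^3 + 5u^2 - u + 2

Using the Lagrange interpolation formula with nodes 0, 1, 2, 3:
  L_0(u) = (u - 1)(u - 2)(u - 3) / -6
  L_1(u) = u(u - 2)(u - 3) / 2
  L_2(u) = u(u - 1)(u - 3) / -2
  L_3(u) = u(u - 1)(u - 2) / 6
Then g(u) = 2·L_0(u) + 12·L_1(u) + 68·L_2(u) + 206·L_3(u).
Expanding and collecting terms gives g(u) = 6u³ + 5u² - u + 2.
Check: g(0) = 2. ✓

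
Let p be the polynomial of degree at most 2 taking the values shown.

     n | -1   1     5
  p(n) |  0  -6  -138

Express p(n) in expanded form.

Using the Lagrange interpolation formula with nodes -1, 1, 5:
  L_0(n) = (n - 1)(n - 5) / 12
  L_1(n) = (n + 1)(n - 5) / -8
  L_2(n) = (n + 1)(n - 1) / 24
Then p(n) = 0·L_0(n) - 6·L_1(n) - 138·L_2(n).
Expanding and collecting terms gives p(n) = -5n^2 - 3n + 2.
Check: p(1) = -6. ✓

p(n) = -5n^2 - 3n + 2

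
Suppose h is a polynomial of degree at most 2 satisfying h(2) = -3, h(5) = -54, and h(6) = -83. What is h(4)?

Using the Lagrange interpolation formula with nodes 2, 5, 6:
  L_0(n) = (n - 5)(n - 6) / 12
  L_1(n) = (n - 2)(n - 6) / -3
  L_2(n) = (n - 2)(n - 5) / 4
Then h(n) = -3·L_0(n) - 54·L_1(n) - 83·L_2(n).
Expanding and collecting terms gives h(n) = -3n^2 + 4n + 1.
Evaluating at n = 4: h(4) = -31.

-31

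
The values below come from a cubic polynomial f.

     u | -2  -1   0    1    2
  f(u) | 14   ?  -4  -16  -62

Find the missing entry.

-2

The 4 known points determine the degree-3 polynomial uniquely.
Write f(u) = au^3 + bu^2 + cu + d. Substituting each data point gives a linear system:
  -8a + 4b - 2c + d = 14
  d = -4
  a + b + c + d = -16
  8a + 4b + 2c + d = -62
Solving the system yields a = -4, b = -5, c = -3, d = -4.
So f(u) = -4u^3 - 5u^2 - 3u - 4.
Then f(-1) = -2.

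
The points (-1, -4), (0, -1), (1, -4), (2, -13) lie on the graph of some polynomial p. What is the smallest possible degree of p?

Forward differences of the values at s = -1, 0, 1, 2:
  p  : -4  -1  -4  -13
  Δ  : 3  -3  -9
  Δ^2: -6  -6
  Δ^3: 0
The second differences are constant (-6) and nonzero, while all higher differences vanish, so the minimal degree is 2.

2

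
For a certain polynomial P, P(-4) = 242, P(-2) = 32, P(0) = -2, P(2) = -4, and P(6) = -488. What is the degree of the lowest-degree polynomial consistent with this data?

3

Divided differences on the nodes -4, -2, 0, 2, 6:
  order 0: 242  32  -2  -4  -488
  order 1: -105  -17  -1  -121
  order 2: 22  4  -20
  order 3: -3  -3
  order 4: 0
The order-3 divided differences are all -3 (nonzero) and every higher order vanishes, so the data lies on a polynomial of degree exactly 3.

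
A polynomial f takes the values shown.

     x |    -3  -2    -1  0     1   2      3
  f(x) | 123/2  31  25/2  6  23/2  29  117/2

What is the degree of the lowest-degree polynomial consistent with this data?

Forward differences of the values at x = -3, -2, -1, 0, 1, 2, 3:
  f  : 123/2  31  25/2  6  23/2  29  117/2
  Δ  : -61/2  -37/2  -13/2  11/2  35/2  59/2
  Δ^2: 12  12  12  12  12
  Δ^3: 0  0  0  0
  Δ^4: 0  0  0
  Δ^5: 0  0
  Δ^6: 0
The second differences are constant (12) and nonzero, while all higher differences vanish, so the minimal degree is 2.

2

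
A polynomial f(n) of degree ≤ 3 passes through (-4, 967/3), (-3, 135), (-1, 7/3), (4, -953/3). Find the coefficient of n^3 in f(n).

Write f(n) = an^3 + bn^2 + cn + d. Substituting each data point gives a linear system:
  -64a + 16b - 4c + d = 967/3
  -27a + 9b - 3c + d = 135
  -a + b - c + d = 7/3
  64a + 16b + 4c + d = -953/3
Solving the system yields a = -5, b = 1/3, c = 0, d = -3.
So f(n) = -5n^3 + (1/3)n^2 - 3.
The leading coefficient is -5.

-5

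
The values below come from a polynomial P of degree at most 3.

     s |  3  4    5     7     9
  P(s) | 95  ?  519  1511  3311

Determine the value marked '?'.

251

The 4 known points determine the degree-3 polynomial uniquely.
Write P(s) = as^3 + bs^2 + cs + d. Substituting each data point gives a linear system:
  27a + 9b + 3c + d = 95
  125a + 25b + 5c + d = 519
  343a + 49b + 7c + d = 1511
  729a + 81b + 9c + d = 3311
Solving the system yields a = 5, b = -4, c = -1, d = -1.
So P(s) = 5s^3 - 4s^2 - s - 1.
Then P(4) = 251.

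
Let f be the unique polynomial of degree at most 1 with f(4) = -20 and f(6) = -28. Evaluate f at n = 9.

-40

Write f(n) = an + b. Substituting each data point gives a linear system:
  4a + b = -20
  6a + b = -28
Solving the system yields a = -4, b = -4.
So f(n) = -4n - 4.
Then f(9) = -40.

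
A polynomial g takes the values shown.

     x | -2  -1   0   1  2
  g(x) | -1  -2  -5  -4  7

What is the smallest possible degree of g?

3

Forward differences of the values at x = -2, -1, 0, 1, 2:
  g  : -1  -2  -5  -4  7
  Δ  : -1  -3  1  11
  Δ^2: -2  4  10
  Δ^3: 6  6
  Δ^4: 0
The third differences are constant (6) and nonzero, while all higher differences vanish, so the minimal degree is 3.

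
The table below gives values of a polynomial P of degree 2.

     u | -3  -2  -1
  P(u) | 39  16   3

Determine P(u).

Write P(u) = au^2 + bu + c. Substituting each data point gives a linear system:
  9a - 3b + c = 39
  4a - 2b + c = 16
  a - b + c = 3
Solving the system yields a = 5, b = 2, c = 0.
So P(u) = 5u² + 2u.
Check: P(-3) = 39. ✓

P(u) = 5u^2 + 2u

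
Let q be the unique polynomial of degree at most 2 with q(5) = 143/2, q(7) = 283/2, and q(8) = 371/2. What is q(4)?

91/2

Write q(s) = as^2 + bs + c. Substituting each data point gives a linear system:
  25a + 5b + c = 143/2
  49a + 7b + c = 283/2
  64a + 8b + c = 371/2
Solving the system yields a = 3, b = -1, c = 3/2.
So q(s) = 3s^2 - s + 3/2.
Then q(4) = 91/2.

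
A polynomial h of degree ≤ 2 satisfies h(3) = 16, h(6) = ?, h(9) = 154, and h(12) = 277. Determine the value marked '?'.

On equispaced nodes a degree-2 polynomial has vanishing third forward difference, so
  - h(3) + 3·h(6) - 3·h(9) + h(12) = 0.
Substituting the known values and solving for h(6):
  3·h(6) = 201
  h(6) = 67.

67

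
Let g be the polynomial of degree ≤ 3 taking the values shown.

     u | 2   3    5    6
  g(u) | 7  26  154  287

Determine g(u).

g(u) = 2u^3 - 5u^2 + 6u - 1

Using the Lagrange interpolation formula with nodes 2, 3, 5, 6:
  L_0(u) = (u - 3)(u - 5)(u - 6) / -12
  L_1(u) = (u - 2)(u - 5)(u - 6) / 6
  L_2(u) = (u - 2)(u - 3)(u - 6) / -6
  L_3(u) = (u - 2)(u - 3)(u - 5) / 12
Then g(u) = 7·L_0(u) + 26·L_1(u) + 154·L_2(u) + 287·L_3(u).
Expanding and collecting terms gives g(u) = 2u^3 - 5u^2 + 6u - 1.
Check: g(3) = 26. ✓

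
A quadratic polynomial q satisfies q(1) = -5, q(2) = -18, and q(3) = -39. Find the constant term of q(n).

0

Write q(n) = an^2 + bn + c. Substituting each data point gives a linear system:
  a + b + c = -5
  4a + 2b + c = -18
  9a + 3b + c = -39
Solving the system yields a = -4, b = -1, c = 0.
So q(n) = -4n^2 - n.
The constant term is 0.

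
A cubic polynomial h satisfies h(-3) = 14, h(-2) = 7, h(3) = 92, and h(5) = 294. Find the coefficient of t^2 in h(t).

Write h(t) = at^3 + bt^2 + ct + d. Substituting each data point gives a linear system:
  -27a + 9b - 3c + d = 14
  -8a + 4b - 2c + d = 7
  27a + 9b + 3c + d = 92
  125a + 25b + 5c + d = 294
Solving the system yields a = 1, b = 6, c = 4, d = -1.
So h(t) = t^3 + 6t^2 + 4t - 1.
The coefficient of t^2 is 6.

6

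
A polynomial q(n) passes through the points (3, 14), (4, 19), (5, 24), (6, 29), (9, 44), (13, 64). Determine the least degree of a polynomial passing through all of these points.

Divided differences on the nodes 3, 4, 5, 6, 9, 13:
  order 0: 14  19  24  29  44  64
  order 1: 5  5  5  5  5
  order 2: 0  0  0  0
  order 3: 0  0  0
  order 4: 0  0
  order 5: 0
The order-1 divided differences are all 5 (nonzero) and every higher order vanishes, so the data lies on a polynomial of degree exactly 1.

1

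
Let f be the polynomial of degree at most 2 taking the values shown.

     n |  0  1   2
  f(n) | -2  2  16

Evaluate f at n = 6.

Using the Lagrange interpolation formula with nodes 0, 1, 2:
  L_0(n) = (n - 1)(n - 2) / 2
  L_1(n) = n(n - 2) / -1
  L_2(n) = n(n - 1) / 2
Then f(n) = -2·L_0(n) + 2·L_1(n) + 16·L_2(n).
Expanding and collecting terms gives f(n) = 5n² - n - 2.
Evaluating at n = 6: f(6) = 172.

172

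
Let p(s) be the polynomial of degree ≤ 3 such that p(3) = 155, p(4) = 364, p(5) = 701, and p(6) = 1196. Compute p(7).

1879

Forward differences of the values at s = 3, 4, 5, 6:
  p  : 155  364  701  1196
  Δ  : 209  337  495
  Δ^2: 128  158
  Δ^3: 30
The third differences are constant, confirming degree 3.
Interpolating (Newton forward form) and evaluating at s = 7 gives p(7) = 1879.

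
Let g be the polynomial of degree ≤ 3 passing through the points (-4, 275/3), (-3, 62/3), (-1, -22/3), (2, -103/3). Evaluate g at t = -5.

Using the Lagrange interpolation formula with nodes -4, -3, -1, 2:
  L_0(t) = (t + 3)(t + 1)(t - 2) / -18
  L_1(t) = (t + 4)(t + 1)(t - 2) / 10
  L_2(t) = (t + 4)(t + 3)(t - 2) / -18
  L_3(t) = (t + 4)(t + 3)(t + 1) / 90
Then g(t) = 275/3·L_0(t) + 62/3·L_1(t) - 22/3·L_2(t) - 103/3·L_3(t).
Expanding and collecting terms gives g(t) = -3t^3 - 5t^2 + 5t - 1/3.
Evaluating at t = -5: g(-5) = 674/3.

674/3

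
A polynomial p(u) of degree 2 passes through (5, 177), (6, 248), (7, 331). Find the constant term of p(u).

Write p(u) = au^2 + bu + c. Substituting each data point gives a linear system:
  25a + 5b + c = 177
  36a + 6b + c = 248
  49a + 7b + c = 331
Solving the system yields a = 6, b = 5, c = 2.
So p(u) = 6u² + 5u + 2.
The constant term is 2.

2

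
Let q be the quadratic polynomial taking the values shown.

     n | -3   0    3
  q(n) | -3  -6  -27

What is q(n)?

Write q(n) = an^2 + bn + c. Substituting each data point gives a linear system:
  9a - 3b + c = -3
  c = -6
  9a + 3b + c = -27
Solving the system yields a = -1, b = -4, c = -6.
So q(n) = -n^2 - 4n - 6.
Check: q(3) = -27. ✓

q(n) = -n^2 - 4n - 6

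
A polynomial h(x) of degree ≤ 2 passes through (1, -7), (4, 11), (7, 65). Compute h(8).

Write h(x) = ax^2 + bx + c. Substituting each data point gives a linear system:
  a + b + c = -7
  16a + 4b + c = 11
  49a + 7b + c = 65
Solving the system yields a = 2, b = -4, c = -5.
So h(x) = 2x^2 - 4x - 5.
Then h(8) = 91.

91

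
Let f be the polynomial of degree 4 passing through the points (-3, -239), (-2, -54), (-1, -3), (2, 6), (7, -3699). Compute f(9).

Using the Lagrange interpolation formula with nodes -3, -2, -1, 2, 7:
  L_0(s) = (s + 2)(s + 1)(s - 2)(s - 7) / 100
  L_1(s) = (s + 3)(s + 1)(s - 2)(s - 7) / -36
  L_2(s) = (s + 3)(s + 2)(s - 2)(s - 7) / 48
  L_3(s) = (s + 3)(s + 2)(s + 1)(s - 7) / -300
  L_4(s) = (s + 3)(s + 2)(s + 1)(s - 2) / 3600
Then f(s) = -239·L_0(s) - 54·L_1(s) - 3·L_2(s) + 6·L_3(s) - 3699·L_4(s).
Expanding and collecting terms gives f(s) = -2s^4 + 3s^3 + s^2 + 3s + 4.
Evaluating at s = 9: f(9) = -10823.

-10823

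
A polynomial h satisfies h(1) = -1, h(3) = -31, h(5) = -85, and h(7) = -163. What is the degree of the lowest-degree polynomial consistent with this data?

Forward differences of the values at u = 1, 3, 5, 7:
  h  : -1  -31  -85  -163
  Δ  : -30  -54  -78
  Δ^2: -24  -24
  Δ^3: 0
The second differences are constant (-24) and nonzero, while all higher differences vanish, so the minimal degree is 2.

2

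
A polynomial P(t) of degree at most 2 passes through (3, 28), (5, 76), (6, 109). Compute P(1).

4

Write P(t) = at^2 + bt + c. Substituting each data point gives a linear system:
  9a + 3b + c = 28
  25a + 5b + c = 76
  36a + 6b + c = 109
Solving the system yields a = 3, b = 0, c = 1.
So P(t) = 3t² + 1.
Then P(1) = 4.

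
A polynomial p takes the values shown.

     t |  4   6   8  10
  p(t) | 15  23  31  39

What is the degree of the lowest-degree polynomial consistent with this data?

1

Forward differences of the values at t = 4, 6, 8, 10:
  p  : 15  23  31  39
  Δ  : 8  8  8
  Δ^2: 0  0
  Δ^3: 0
The first differences are constant (8) and nonzero, while all higher differences vanish, so the minimal degree is 1.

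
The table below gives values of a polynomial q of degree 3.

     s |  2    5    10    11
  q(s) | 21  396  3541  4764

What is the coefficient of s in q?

Write q(s) = as^3 + bs^2 + cs + d. Substituting each data point gives a linear system:
  8a + 4b + 2c + d = 21
  125a + 25b + 5c + d = 396
  1000a + 100b + 10c + d = 3541
  1331a + 121b + 11c + d = 4764
Solving the system yields a = 4, b = -5, c = 4, d = 1.
So q(s) = 4s^3 - 5s^2 + 4s + 1.
The coefficient of s is 4.

4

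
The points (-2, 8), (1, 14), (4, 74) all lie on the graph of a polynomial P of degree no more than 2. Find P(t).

P(t) = 3t^2 + 5t + 6

Using the Lagrange interpolation formula with nodes -2, 1, 4:
  L_0(t) = (t - 1)(t - 4) / 18
  L_1(t) = (t + 2)(t - 4) / -9
  L_2(t) = (t + 2)(t - 1) / 18
Then P(t) = 8·L_0(t) + 14·L_1(t) + 74·L_2(t).
Expanding and collecting terms gives P(t) = 3t² + 5t + 6.
Check: P(4) = 74. ✓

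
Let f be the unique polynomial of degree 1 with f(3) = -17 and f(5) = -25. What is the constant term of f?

-5

Write f(u) = au + b. Substituting each data point gives a linear system:
  3a + b = -17
  5a + b = -25
Solving the system yields a = -4, b = -5.
So f(u) = -4u - 5.
The constant term is -5.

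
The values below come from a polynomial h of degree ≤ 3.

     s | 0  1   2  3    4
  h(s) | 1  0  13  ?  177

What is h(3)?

The 4 known points determine the degree-3 polynomial uniquely.
Write h(s) = as^3 + bs^2 + cs + d. Substituting each data point gives a linear system:
  d = 1
  a + b + c + d = 0
  8a + 4b + 2c + d = 13
  64a + 16b + 4c + d = 177
Solving the system yields a = 4, b = -5, c = 0, d = 1.
So h(s) = 4s³ - 5s² + 1.
Then h(3) = 64.

64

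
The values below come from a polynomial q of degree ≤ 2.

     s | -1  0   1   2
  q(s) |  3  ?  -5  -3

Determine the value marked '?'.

The 3 known points determine the degree-2 polynomial uniquely.
Write q(s) = as^2 + bs + c. Substituting each data point gives a linear system:
  a - b + c = 3
  a + b + c = -5
  4a + 2b + c = -3
Solving the system yields a = 2, b = -4, c = -3.
So q(s) = 2s^2 - 4s - 3.
Then q(0) = -3.

-3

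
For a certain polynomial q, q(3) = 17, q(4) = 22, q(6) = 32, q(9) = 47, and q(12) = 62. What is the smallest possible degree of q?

1

Divided differences on the nodes 3, 4, 6, 9, 12:
  order 0: 17  22  32  47  62
  order 1: 5  5  5  5
  order 2: 0  0  0
  order 3: 0  0
  order 4: 0
The order-1 divided differences are all 5 (nonzero) and every higher order vanishes, so the data lies on a polynomial of degree exactly 1.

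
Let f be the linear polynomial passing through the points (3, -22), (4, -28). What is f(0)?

Using the Lagrange interpolation formula with nodes 3, 4:
  L_0(s) = (s - 4) / -1
  L_1(s) = (s - 3) / 1
Then f(s) = -22·L_0(s) - 28·L_1(s).
Expanding and collecting terms gives f(s) = -6s - 4.
Evaluating at s = 0: f(0) = -4.

-4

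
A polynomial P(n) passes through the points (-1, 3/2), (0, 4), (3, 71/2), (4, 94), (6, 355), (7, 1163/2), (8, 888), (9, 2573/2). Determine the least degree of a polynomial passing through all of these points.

3

Divided differences on the nodes -1, 0, 3, 4, 6, 7, 8, 9:
  order 0: 3/2  4  71/2  94  355  1163/2  888  2573/2
  order 1: 5/2  21/2  117/2  261/2  453/2  613/2  797/2
  order 2: 2  12  24  32  40  46
  order 3: 2  2  2  2  2
  order 4: 0  0  0  0
  order 5: 0  0  0
  order 6: 0  0
  order 7: 0
The order-3 divided differences are all 2 (nonzero) and every higher order vanishes, so the data lies on a polynomial of degree exactly 3.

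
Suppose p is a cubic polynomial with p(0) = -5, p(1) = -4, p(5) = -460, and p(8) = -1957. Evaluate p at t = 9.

-2804

Write p(t) = at^3 + bt^2 + ct + d. Substituting each data point gives a linear system:
  d = -5
  a + b + c + d = -4
  125a + 25b + 5c + d = -460
  512a + 64b + 8c + d = -1957
Solving the system yields a = -4, b = 1, c = 4, d = -5.
So p(t) = -4t^3 + t^2 + 4t - 5.
Then p(9) = -2804.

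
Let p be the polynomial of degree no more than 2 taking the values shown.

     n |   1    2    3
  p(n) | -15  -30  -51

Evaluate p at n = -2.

-6

Write p(n) = an^2 + bn + c. Substituting each data point gives a linear system:
  a + b + c = -15
  4a + 2b + c = -30
  9a + 3b + c = -51
Solving the system yields a = -3, b = -6, c = -6.
So p(n) = -3n^2 - 6n - 6.
Then p(-2) = -6.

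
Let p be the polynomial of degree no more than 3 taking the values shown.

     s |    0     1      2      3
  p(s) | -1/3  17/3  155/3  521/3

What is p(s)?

Write p(s) = as^3 + bs^2 + cs + d. Substituting each data point gives a linear system:
  d = -1/3
  a + b + c + d = 17/3
  8a + 4b + 2c + d = 155/3
  27a + 9b + 3c + d = 521/3
Solving the system yields a = 6, b = 2, c = -2, d = -1/3.
So p(s) = 6s³ + 2s² - 2s - 1/3.
Check: p(1) = 17/3. ✓

p(s) = 6s^3 + 2s^2 - 2s - 1/3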